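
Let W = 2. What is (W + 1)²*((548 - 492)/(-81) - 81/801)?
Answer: -5713/801 ≈ -7.1323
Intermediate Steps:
(W + 1)²*((548 - 492)/(-81) - 81/801) = (2 + 1)²*((548 - 492)/(-81) - 81/801) = 3²*(56*(-1/81) - 81*1/801) = 9*(-56/81 - 9/89) = 9*(-5713/7209) = -5713/801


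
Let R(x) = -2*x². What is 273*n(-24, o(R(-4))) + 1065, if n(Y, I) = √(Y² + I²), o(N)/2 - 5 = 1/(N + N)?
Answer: 1065 + 273*√691585/32 ≈ 8159.7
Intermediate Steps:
o(N) = 10 + 1/N (o(N) = 10 + 2/(N + N) = 10 + 2/((2*N)) = 10 + 2*(1/(2*N)) = 10 + 1/N)
n(Y, I) = √(I² + Y²)
273*n(-24, o(R(-4))) + 1065 = 273*√((10 + 1/(-2*(-4)²))² + (-24)²) + 1065 = 273*√((10 + 1/(-2*16))² + 576) + 1065 = 273*√((10 + 1/(-32))² + 576) + 1065 = 273*√((10 - 1/32)² + 576) + 1065 = 273*√((319/32)² + 576) + 1065 = 273*√(101761/1024 + 576) + 1065 = 273*√(691585/1024) + 1065 = 273*(√691585/32) + 1065 = 273*√691585/32 + 1065 = 1065 + 273*√691585/32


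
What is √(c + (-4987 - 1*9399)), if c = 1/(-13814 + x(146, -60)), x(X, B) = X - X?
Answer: I*√2745231423870/13814 ≈ 119.94*I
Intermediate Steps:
x(X, B) = 0
c = -1/13814 (c = 1/(-13814 + 0) = 1/(-13814) = -1/13814 ≈ -7.2390e-5)
√(c + (-4987 - 1*9399)) = √(-1/13814 + (-4987 - 1*9399)) = √(-1/13814 + (-4987 - 9399)) = √(-1/13814 - 14386) = √(-198728205/13814) = I*√2745231423870/13814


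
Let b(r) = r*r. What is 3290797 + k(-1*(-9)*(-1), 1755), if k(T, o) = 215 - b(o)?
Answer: 210987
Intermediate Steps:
b(r) = r²
k(T, o) = 215 - o²
3290797 + k(-1*(-9)*(-1), 1755) = 3290797 + (215 - 1*1755²) = 3290797 + (215 - 1*3080025) = 3290797 + (215 - 3080025) = 3290797 - 3079810 = 210987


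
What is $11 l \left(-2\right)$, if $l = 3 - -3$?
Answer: $-132$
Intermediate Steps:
$l = 6$ ($l = 3 + 3 = 6$)
$11 l \left(-2\right) = 11 \cdot 6 \left(-2\right) = 66 \left(-2\right) = -132$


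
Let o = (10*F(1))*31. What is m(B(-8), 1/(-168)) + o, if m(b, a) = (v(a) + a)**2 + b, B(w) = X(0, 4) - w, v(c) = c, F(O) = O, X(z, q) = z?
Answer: 2243809/7056 ≈ 318.00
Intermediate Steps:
B(w) = -w (B(w) = 0 - w = -w)
m(b, a) = b + 4*a**2 (m(b, a) = (a + a)**2 + b = (2*a)**2 + b = 4*a**2 + b = b + 4*a**2)
o = 310 (o = (10*1)*31 = 10*31 = 310)
m(B(-8), 1/(-168)) + o = (-1*(-8) + 4*(1/(-168))**2) + 310 = (8 + 4*(-1/168)**2) + 310 = (8 + 4*(1/28224)) + 310 = (8 + 1/7056) + 310 = 56449/7056 + 310 = 2243809/7056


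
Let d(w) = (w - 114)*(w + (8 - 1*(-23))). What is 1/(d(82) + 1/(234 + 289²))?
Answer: -83755/302858079 ≈ -0.00027655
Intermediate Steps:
d(w) = (-114 + w)*(31 + w) (d(w) = (-114 + w)*(w + (8 + 23)) = (-114 + w)*(w + 31) = (-114 + w)*(31 + w))
1/(d(82) + 1/(234 + 289²)) = 1/((-3534 + 82² - 83*82) + 1/(234 + 289²)) = 1/((-3534 + 6724 - 6806) + 1/(234 + 83521)) = 1/(-3616 + 1/83755) = 1/(-302858079/83755) = -83755/302858079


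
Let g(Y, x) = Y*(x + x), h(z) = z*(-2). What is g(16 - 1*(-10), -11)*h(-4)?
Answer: -4576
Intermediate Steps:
h(z) = -2*z
g(Y, x) = 2*Y*x (g(Y, x) = Y*(2*x) = 2*Y*x)
g(16 - 1*(-10), -11)*h(-4) = (2*(16 - 1*(-10))*(-11))*(-2*(-4)) = (2*(16 + 10)*(-11))*8 = (2*26*(-11))*8 = -572*8 = -4576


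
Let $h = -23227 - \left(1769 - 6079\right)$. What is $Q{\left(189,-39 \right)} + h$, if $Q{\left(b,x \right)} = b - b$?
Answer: $-18917$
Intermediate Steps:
$Q{\left(b,x \right)} = 0$
$h = -18917$ ($h = -23227 - \left(1769 - 6079\right) = -23227 - -4310 = -23227 + 4310 = -18917$)
$Q{\left(189,-39 \right)} + h = 0 - 18917 = -18917$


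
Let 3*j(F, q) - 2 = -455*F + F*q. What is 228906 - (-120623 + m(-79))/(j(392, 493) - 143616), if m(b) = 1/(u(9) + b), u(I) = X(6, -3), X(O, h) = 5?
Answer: 2348589524497/10260100 ≈ 2.2891e+5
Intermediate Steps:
u(I) = 5
m(b) = 1/(5 + b)
j(F, q) = ⅔ - 455*F/3 + F*q/3 (j(F, q) = ⅔ + (-455*F + F*q)/3 = ⅔ + (-455*F/3 + F*q/3) = ⅔ - 455*F/3 + F*q/3)
228906 - (-120623 + m(-79))/(j(392, 493) - 143616) = 228906 - (-120623 + 1/(5 - 79))/((⅔ - 455/3*392 + (⅓)*392*493) - 143616) = 228906 - (-120623 + 1/(-74))/((⅔ - 178360/3 + 193256/3) - 143616) = 228906 - (-120623 - 1/74)/(4966 - 143616) = 228906 - (-8926103)/(74*(-138650)) = 228906 - (-8926103)*(-1)/(74*138650) = 228906 - 1*8926103/10260100 = 228906 - 8926103/10260100 = 2348589524497/10260100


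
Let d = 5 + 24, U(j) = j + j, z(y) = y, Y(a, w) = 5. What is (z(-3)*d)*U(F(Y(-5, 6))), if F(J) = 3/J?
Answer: -522/5 ≈ -104.40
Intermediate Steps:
U(j) = 2*j
d = 29
(z(-3)*d)*U(F(Y(-5, 6))) = (-3*29)*(2*(3/5)) = -174*3*(⅕) = -174*3/5 = -87*6/5 = -522/5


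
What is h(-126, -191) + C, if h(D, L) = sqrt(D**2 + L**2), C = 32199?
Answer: 32199 + sqrt(52357) ≈ 32428.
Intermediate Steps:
h(-126, -191) + C = sqrt((-126)**2 + (-191)**2) + 32199 = sqrt(15876 + 36481) + 32199 = sqrt(52357) + 32199 = 32199 + sqrt(52357)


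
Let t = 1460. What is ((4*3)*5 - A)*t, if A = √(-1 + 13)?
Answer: 87600 - 2920*√3 ≈ 82542.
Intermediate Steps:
A = 2*√3 (A = √12 = 2*√3 ≈ 3.4641)
((4*3)*5 - A)*t = ((4*3)*5 - 2*√3)*1460 = (12*5 - 2*√3)*1460 = (60 - 2*√3)*1460 = 87600 - 2920*√3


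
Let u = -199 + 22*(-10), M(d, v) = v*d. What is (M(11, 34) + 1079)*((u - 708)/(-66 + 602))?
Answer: -1637531/536 ≈ -3055.1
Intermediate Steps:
M(d, v) = d*v
u = -419 (u = -199 - 220 = -419)
(M(11, 34) + 1079)*((u - 708)/(-66 + 602)) = (11*34 + 1079)*((-419 - 708)/(-66 + 602)) = (374 + 1079)*(-1127/536) = 1453*(-1127*1/536) = 1453*(-1127/536) = -1637531/536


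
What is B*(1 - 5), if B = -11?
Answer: 44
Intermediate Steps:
B*(1 - 5) = -11*(1 - 5) = -11*(-4) = 44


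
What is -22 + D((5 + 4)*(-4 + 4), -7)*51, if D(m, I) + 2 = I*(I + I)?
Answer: 4874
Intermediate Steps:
D(m, I) = -2 + 2*I² (D(m, I) = -2 + I*(I + I) = -2 + I*(2*I) = -2 + 2*I²)
-22 + D((5 + 4)*(-4 + 4), -7)*51 = -22 + (-2 + 2*(-7)²)*51 = -22 + (-2 + 2*49)*51 = -22 + (-2 + 98)*51 = -22 + 96*51 = -22 + 4896 = 4874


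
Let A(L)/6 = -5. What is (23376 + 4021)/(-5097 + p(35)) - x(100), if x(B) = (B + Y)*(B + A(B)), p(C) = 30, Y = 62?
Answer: -57487177/5067 ≈ -11345.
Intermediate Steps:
A(L) = -30 (A(L) = 6*(-5) = -30)
x(B) = (-30 + B)*(62 + B) (x(B) = (B + 62)*(B - 30) = (62 + B)*(-30 + B) = (-30 + B)*(62 + B))
(23376 + 4021)/(-5097 + p(35)) - x(100) = (23376 + 4021)/(-5097 + 30) - (-1860 + 100**2 + 32*100) = 27397/(-5067) - (-1860 + 10000 + 3200) = 27397*(-1/5067) - 1*11340 = -27397/5067 - 11340 = -57487177/5067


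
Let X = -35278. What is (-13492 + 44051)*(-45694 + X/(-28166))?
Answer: -19664440338317/14083 ≈ -1.3963e+9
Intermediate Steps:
(-13492 + 44051)*(-45694 + X/(-28166)) = (-13492 + 44051)*(-45694 - 35278/(-28166)) = 30559*(-45694 - 35278*(-1/28166)) = 30559*(-45694 + 17639/14083) = 30559*(-643490963/14083) = -19664440338317/14083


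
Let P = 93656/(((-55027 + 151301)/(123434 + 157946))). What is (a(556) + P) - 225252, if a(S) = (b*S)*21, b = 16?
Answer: 11326268908/48137 ≈ 2.3529e+5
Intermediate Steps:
a(S) = 336*S (a(S) = (16*S)*21 = 336*S)
P = 13176462640/48137 (P = 93656/((96274/281380)) = 93656/((96274*(1/281380))) = 93656/(48137/140690) = 93656*(140690/48137) = 13176462640/48137 ≈ 2.7373e+5)
(a(556) + P) - 225252 = (336*556 + 13176462640/48137) - 225252 = (186816 + 13176462640/48137) - 225252 = 22169224432/48137 - 225252 = 11326268908/48137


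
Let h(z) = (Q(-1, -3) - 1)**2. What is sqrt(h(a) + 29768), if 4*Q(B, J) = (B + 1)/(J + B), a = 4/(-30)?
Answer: sqrt(29769) ≈ 172.54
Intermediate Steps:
a = -2/15 (a = 4*(-1/30) = -2/15 ≈ -0.13333)
Q(B, J) = (1 + B)/(4*(B + J)) (Q(B, J) = ((B + 1)/(J + B))/4 = ((1 + B)/(B + J))/4 = (1 + B)/(4*(B + J)))
h(z) = 1 (h(z) = ((1 - 1)/(4*(-1 - 3)) - 1)**2 = ((1/4)*0/(-4) - 1)**2 = ((1/4)*(-1/4)*0 - 1)**2 = (0 - 1)**2 = (-1)**2 = 1)
sqrt(h(a) + 29768) = sqrt(1 + 29768) = sqrt(29769)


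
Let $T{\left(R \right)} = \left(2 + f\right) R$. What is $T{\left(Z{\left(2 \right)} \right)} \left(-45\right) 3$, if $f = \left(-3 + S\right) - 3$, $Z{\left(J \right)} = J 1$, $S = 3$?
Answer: $270$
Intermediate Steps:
$Z{\left(J \right)} = J$
$f = -3$ ($f = \left(-3 + 3\right) - 3 = 0 - 3 = -3$)
$T{\left(R \right)} = - R$ ($T{\left(R \right)} = \left(2 - 3\right) R = - R$)
$T{\left(Z{\left(2 \right)} \right)} \left(-45\right) 3 = \left(-1\right) 2 \left(-45\right) 3 = \left(-2\right) \left(-45\right) 3 = 90 \cdot 3 = 270$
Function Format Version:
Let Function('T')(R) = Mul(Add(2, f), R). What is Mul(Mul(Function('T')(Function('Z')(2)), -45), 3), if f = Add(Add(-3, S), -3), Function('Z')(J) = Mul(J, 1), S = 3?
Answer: 270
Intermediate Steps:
Function('Z')(J) = J
f = -3 (f = Add(Add(-3, 3), -3) = Add(0, -3) = -3)
Function('T')(R) = Mul(-1, R) (Function('T')(R) = Mul(Add(2, -3), R) = Mul(-1, R))
Mul(Mul(Function('T')(Function('Z')(2)), -45), 3) = Mul(Mul(Mul(-1, 2), -45), 3) = Mul(Mul(-2, -45), 3) = Mul(90, 3) = 270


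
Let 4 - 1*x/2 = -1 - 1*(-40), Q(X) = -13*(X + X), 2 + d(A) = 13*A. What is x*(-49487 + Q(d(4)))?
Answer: 3555090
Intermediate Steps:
d(A) = -2 + 13*A
Q(X) = -26*X
x = -70 (x = 8 - 2*(-1 - 1*(-40)) = 8 - 2*(-1 + 40) = 8 - 2*39 = 8 - 78 = -70)
x*(-49487 + Q(d(4))) = -70*(-49487 - 26*(-2 + 13*4)) = -70*(-49487 - 26*(-2 + 52)) = -70*(-49487 - 26*50) = -70*(-49487 - 1300) = -70*(-50787) = 3555090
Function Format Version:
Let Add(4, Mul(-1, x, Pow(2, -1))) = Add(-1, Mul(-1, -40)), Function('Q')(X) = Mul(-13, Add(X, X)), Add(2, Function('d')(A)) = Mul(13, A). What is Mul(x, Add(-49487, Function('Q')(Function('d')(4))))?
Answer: 3555090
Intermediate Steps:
Function('d')(A) = Add(-2, Mul(13, A))
Function('Q')(X) = Mul(-26, X) (Function('Q')(X) = Mul(-13, Mul(2, X)) = Mul(-26, X))
x = -70 (x = Add(8, Mul(-2, Add(-1, Mul(-1, -40)))) = Add(8, Mul(-2, Add(-1, 40))) = Add(8, Mul(-2, 39)) = Add(8, -78) = -70)
Mul(x, Add(-49487, Function('Q')(Function('d')(4)))) = Mul(-70, Add(-49487, Mul(-26, Add(-2, Mul(13, 4))))) = Mul(-70, Add(-49487, Mul(-26, Add(-2, 52)))) = Mul(-70, Add(-49487, Mul(-26, 50))) = Mul(-70, Add(-49487, -1300)) = Mul(-70, -50787) = 3555090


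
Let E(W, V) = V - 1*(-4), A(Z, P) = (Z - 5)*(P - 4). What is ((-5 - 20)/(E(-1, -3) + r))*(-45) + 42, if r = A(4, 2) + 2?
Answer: 267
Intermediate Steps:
A(Z, P) = (-5 + Z)*(-4 + P)
E(W, V) = 4 + V (E(W, V) = V + 4 = 4 + V)
r = 4 (r = (20 - 5*2 - 4*4 + 2*4) + 2 = (20 - 10 - 16 + 8) + 2 = 2 + 2 = 4)
((-5 - 20)/(E(-1, -3) + r))*(-45) + 42 = ((-5 - 20)/((4 - 3) + 4))*(-45) + 42 = -25/(1 + 4)*(-45) + 42 = -25/5*(-45) + 42 = -25*1/5*(-45) + 42 = -5*(-45) + 42 = 225 + 42 = 267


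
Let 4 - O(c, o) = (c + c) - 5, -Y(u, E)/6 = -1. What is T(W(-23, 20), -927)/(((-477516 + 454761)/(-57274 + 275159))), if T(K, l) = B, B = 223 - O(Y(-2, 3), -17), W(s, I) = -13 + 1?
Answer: -9848402/4551 ≈ -2164.0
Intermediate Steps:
Y(u, E) = 6 (Y(u, E) = -6*(-1) = 6)
W(s, I) = -12
O(c, o) = 9 - 2*c (O(c, o) = 4 - ((c + c) - 5) = 4 - (2*c - 5) = 4 - (-5 + 2*c) = 4 + (5 - 2*c) = 9 - 2*c)
B = 226 (B = 223 - (9 - 2*6) = 223 - (9 - 12) = 223 - 1*(-3) = 223 + 3 = 226)
T(K, l) = 226
T(W(-23, 20), -927)/(((-477516 + 454761)/(-57274 + 275159))) = 226/(((-477516 + 454761)/(-57274 + 275159))) = 226/((-22755/217885)) = 226/((-22755*1/217885)) = 226/(-4551/43577) = 226*(-43577/4551) = -9848402/4551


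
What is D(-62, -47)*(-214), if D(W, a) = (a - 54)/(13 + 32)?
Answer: 21614/45 ≈ 480.31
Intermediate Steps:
D(W, a) = -6/5 + a/45 (D(W, a) = (-54 + a)/45 = (-54 + a)*(1/45) = -6/5 + a/45)
D(-62, -47)*(-214) = (-6/5 + (1/45)*(-47))*(-214) = (-6/5 - 47/45)*(-214) = -101/45*(-214) = 21614/45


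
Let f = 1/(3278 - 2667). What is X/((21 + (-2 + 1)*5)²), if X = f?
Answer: 1/156416 ≈ 6.3932e-6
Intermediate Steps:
f = 1/611 ≈ 0.0016367
X = 1/611 ≈ 0.0016367
X/((21 + (-2 + 1)*5)²) = 1/(611*((21 + (-2 + 1)*5)²)) = 1/(611*((21 - 1*5)²)) = 1/(611*((21 - 5)²)) = 1/(611*(16²)) = (1/611)/256 = (1/611)*(1/256) = 1/156416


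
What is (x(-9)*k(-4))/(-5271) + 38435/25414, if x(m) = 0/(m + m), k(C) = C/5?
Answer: 38435/25414 ≈ 1.5124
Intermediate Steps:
k(C) = C/5 (k(C) = C*(⅕) = C/5)
x(m) = 0 (x(m) = 0/((2*m)) = 0*(1/(2*m)) = 0)
(x(-9)*k(-4))/(-5271) + 38435/25414 = (0*((⅕)*(-4)))/(-5271) + 38435/25414 = (0*(-⅘))*(-1/5271) + 38435*(1/25414) = 0*(-1/5271) + 38435/25414 = 0 + 38435/25414 = 38435/25414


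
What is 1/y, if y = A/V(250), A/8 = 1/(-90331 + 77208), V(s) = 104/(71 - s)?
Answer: 170599/179 ≈ 953.07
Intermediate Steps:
A = -8/13123 (A = 8/(-90331 + 77208) = 8/(-13123) = 8*(-1/13123) = -8/13123 ≈ -0.00060962)
y = 179/170599 (y = -8/(13123*((-104/(-71 + 250)))) = -8/(13123*((-104/179))) = -8/(13123*((-104*1/179))) = -8/(13123*(-104/179)) = -8/13123*(-179/104) = 179/170599 ≈ 0.0010492)
1/y = 1/(179/170599) = 170599/179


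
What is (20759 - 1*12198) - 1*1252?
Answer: 7309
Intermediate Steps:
(20759 - 1*12198) - 1*1252 = (20759 - 12198) - 1252 = 8561 - 1252 = 7309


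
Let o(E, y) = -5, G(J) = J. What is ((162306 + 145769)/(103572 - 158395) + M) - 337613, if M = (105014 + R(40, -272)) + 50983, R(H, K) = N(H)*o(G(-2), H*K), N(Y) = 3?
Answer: -9957864388/54823 ≈ -1.8164e+5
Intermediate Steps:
R(H, K) = -15 (R(H, K) = 3*(-5) = -15)
M = 155982 (M = (105014 - 15) + 50983 = 104999 + 50983 = 155982)
((162306 + 145769)/(103572 - 158395) + M) - 337613 = ((162306 + 145769)/(103572 - 158395) + 155982) - 337613 = (308075/(-54823) + 155982) - 337613 = (308075*(-1/54823) + 155982) - 337613 = (-308075/54823 + 155982) - 337613 = 8551093111/54823 - 337613 = -9957864388/54823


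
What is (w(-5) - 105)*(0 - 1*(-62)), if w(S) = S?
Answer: -6820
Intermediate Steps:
(w(-5) - 105)*(0 - 1*(-62)) = (-5 - 105)*(0 - 1*(-62)) = -110*(0 + 62) = -110*62 = -6820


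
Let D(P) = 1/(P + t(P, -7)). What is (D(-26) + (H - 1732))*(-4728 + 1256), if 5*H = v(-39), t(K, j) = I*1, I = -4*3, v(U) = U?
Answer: 573864312/95 ≈ 6.0407e+6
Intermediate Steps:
I = -12
t(K, j) = -12 (t(K, j) = -12*1 = -12)
H = -39/5 (H = (1/5)*(-39) = -39/5 ≈ -7.8000)
D(P) = 1/(-12 + P) (D(P) = 1/(P - 12) = 1/(-12 + P))
(D(-26) + (H - 1732))*(-4728 + 1256) = (1/(-12 - 26) + (-39/5 - 1732))*(-4728 + 1256) = (1/(-38) - 8699/5)*(-3472) = (-1/38 - 8699/5)*(-3472) = -330567/190*(-3472) = 573864312/95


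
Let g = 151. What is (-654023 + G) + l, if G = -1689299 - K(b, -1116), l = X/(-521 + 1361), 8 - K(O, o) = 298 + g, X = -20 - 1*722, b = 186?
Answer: -140572913/60 ≈ -2.3429e+6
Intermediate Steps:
X = -742 (X = -20 - 722 = -742)
K(O, o) = -441 (K(O, o) = 8 - (298 + 151) = 8 - 1*449 = 8 - 449 = -441)
l = -53/60 (l = -742/(-521 + 1361) = -742/840 = (1/840)*(-742) = -53/60 ≈ -0.88333)
G = -1688858 (G = -1689299 - 1*(-441) = -1689299 + 441 = -1688858)
(-654023 + G) + l = (-654023 - 1688858) - 53/60 = -2342881 - 53/60 = -140572913/60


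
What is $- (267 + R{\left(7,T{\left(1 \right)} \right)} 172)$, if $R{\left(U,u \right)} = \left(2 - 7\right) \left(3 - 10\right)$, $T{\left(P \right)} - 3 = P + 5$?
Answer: $-6287$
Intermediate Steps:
$T{\left(P \right)} = 8 + P$ ($T{\left(P \right)} = 3 + \left(P + 5\right) = 3 + \left(5 + P\right) = 8 + P$)
$R{\left(U,u \right)} = 35$ ($R{\left(U,u \right)} = \left(-5\right) \left(-7\right) = 35$)
$- (267 + R{\left(7,T{\left(1 \right)} \right)} 172) = - (267 + 35 \cdot 172) = - (267 + 6020) = \left(-1\right) 6287 = -6287$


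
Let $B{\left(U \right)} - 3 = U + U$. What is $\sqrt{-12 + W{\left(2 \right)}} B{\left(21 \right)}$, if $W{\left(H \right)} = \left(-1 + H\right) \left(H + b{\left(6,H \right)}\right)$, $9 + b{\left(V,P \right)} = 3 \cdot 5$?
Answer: $90 i \approx 90.0 i$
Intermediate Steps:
$b{\left(V,P \right)} = 6$ ($b{\left(V,P \right)} = -9 + 3 \cdot 5 = -9 + 15 = 6$)
$B{\left(U \right)} = 3 + 2 U$ ($B{\left(U \right)} = 3 + \left(U + U\right) = 3 + 2 U$)
$W{\left(H \right)} = \left(-1 + H\right) \left(6 + H\right)$ ($W{\left(H \right)} = \left(-1 + H\right) \left(H + 6\right) = \left(-1 + H\right) \left(6 + H\right)$)
$\sqrt{-12 + W{\left(2 \right)}} B{\left(21 \right)} = \sqrt{-12 + \left(-6 + 2^{2} + 5 \cdot 2\right)} \left(3 + 2 \cdot 21\right) = \sqrt{-12 + \left(-6 + 4 + 10\right)} \left(3 + 42\right) = \sqrt{-12 + 8} \cdot 45 = \sqrt{-4} \cdot 45 = 2 i 45 = 90 i$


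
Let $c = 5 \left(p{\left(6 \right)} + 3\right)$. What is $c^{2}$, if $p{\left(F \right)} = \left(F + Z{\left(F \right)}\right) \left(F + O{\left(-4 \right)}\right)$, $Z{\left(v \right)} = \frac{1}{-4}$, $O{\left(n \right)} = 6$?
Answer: $129600$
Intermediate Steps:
$Z{\left(v \right)} = - \frac{1}{4}$
$p{\left(F \right)} = \left(6 + F\right) \left(- \frac{1}{4} + F\right)$ ($p{\left(F \right)} = \left(F - \frac{1}{4}\right) \left(F + 6\right) = \left(- \frac{1}{4} + F\right) \left(6 + F\right) = \left(6 + F\right) \left(- \frac{1}{4} + F\right)$)
$c = 360$ ($c = 5 \left(\left(- \frac{3}{2} + 6^{2} + \frac{23}{4} \cdot 6\right) + 3\right) = 5 \left(\left(- \frac{3}{2} + 36 + \frac{69}{2}\right) + 3\right) = 5 \left(69 + 3\right) = 5 \cdot 72 = 360$)
$c^{2} = 360^{2} = 129600$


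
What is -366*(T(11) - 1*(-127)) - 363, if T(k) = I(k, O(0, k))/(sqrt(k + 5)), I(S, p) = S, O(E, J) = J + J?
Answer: -95703/2 ≈ -47852.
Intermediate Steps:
O(E, J) = 2*J
T(k) = k/sqrt(5 + k) (T(k) = k/(sqrt(k + 5)) = k/(sqrt(5 + k)) = k/sqrt(5 + k))
-366*(T(11) - 1*(-127)) - 363 = -366*(11/sqrt(5 + 11) - 1*(-127)) - 363 = -366*(11/sqrt(16) + 127) - 363 = -366*(11*(1/4) + 127) - 363 = -366*(11/4 + 127) - 363 = -366*519/4 - 363 = -94977/2 - 363 = -95703/2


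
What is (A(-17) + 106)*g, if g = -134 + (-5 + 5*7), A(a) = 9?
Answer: -11960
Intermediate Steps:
g = -104 (g = -134 + (-5 + 35) = -134 + 30 = -104)
(A(-17) + 106)*g = (9 + 106)*(-104) = 115*(-104) = -11960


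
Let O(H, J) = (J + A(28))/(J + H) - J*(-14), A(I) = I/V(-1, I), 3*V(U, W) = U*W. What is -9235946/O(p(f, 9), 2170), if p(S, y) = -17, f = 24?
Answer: -19884991738/65410307 ≈ -304.00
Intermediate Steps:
V(U, W) = U*W/3 (V(U, W) = (U*W)/3 = U*W/3)
A(I) = -3 (A(I) = I/(((⅓)*(-1)*I)) = I/((-I/3)) = I*(-3/I) = -3)
O(H, J) = 14*J + (-3 + J)/(H + J) (O(H, J) = (J - 3)/(J + H) - J*(-14) = (-3 + J)/(H + J) - (-14)*J = (-3 + J)/(H + J) + 14*J = 14*J + (-3 + J)/(H + J))
-9235946/O(p(f, 9), 2170) = -9235946*(-17 + 2170)/(-3 + 2170 + 14*2170² + 14*(-17)*2170) = -9235946*2153/(-3 + 2170 + 14*4708900 - 516460) = -9235946*2153/(-3 + 2170 + 65924600 - 516460) = -9235946/((1/2153)*65410307) = -9235946/65410307/2153 = -9235946*2153/65410307 = -19884991738/65410307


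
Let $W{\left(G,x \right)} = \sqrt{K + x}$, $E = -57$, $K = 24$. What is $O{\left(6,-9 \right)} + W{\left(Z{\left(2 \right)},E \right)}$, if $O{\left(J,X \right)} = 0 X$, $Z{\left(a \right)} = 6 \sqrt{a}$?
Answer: $i \sqrt{33} \approx 5.7446 i$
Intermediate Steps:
$W{\left(G,x \right)} = \sqrt{24 + x}$
$O{\left(J,X \right)} = 0$
$O{\left(6,-9 \right)} + W{\left(Z{\left(2 \right)},E \right)} = 0 + \sqrt{24 - 57} = 0 + \sqrt{-33} = 0 + i \sqrt{33} = i \sqrt{33}$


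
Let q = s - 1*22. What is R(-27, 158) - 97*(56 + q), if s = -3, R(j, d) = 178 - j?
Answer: -2802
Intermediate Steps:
q = -25 (q = -3 - 1*22 = -3 - 22 = -25)
R(-27, 158) - 97*(56 + q) = (178 - 1*(-27)) - 97*(56 - 25) = (178 + 27) - 97*31 = 205 - 1*3007 = 205 - 3007 = -2802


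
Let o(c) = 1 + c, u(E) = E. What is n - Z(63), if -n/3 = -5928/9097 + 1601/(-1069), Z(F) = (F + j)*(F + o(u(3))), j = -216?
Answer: 99750531930/9724693 ≈ 10257.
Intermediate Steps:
Z(F) = (-216 + F)*(4 + F) (Z(F) = (F - 216)*(F + (1 + 3)) = (-216 + F)*(F + 4) = (-216 + F)*(4 + F))
n = 62703987/9724693 (n = -3*(-5928/9097 + 1601/(-1069)) = -3*(-5928*1/9097 + 1601*(-1/1069)) = -3*(-5928/9097 - 1601/1069) = -3*(-20901329/9724693) = 62703987/9724693 ≈ 6.4479)
n - Z(63) = 62703987/9724693 - (-864 + 63**2 - 212*63) = 62703987/9724693 - (-864 + 3969 - 13356) = 62703987/9724693 - 1*(-10251) = 62703987/9724693 + 10251 = 99750531930/9724693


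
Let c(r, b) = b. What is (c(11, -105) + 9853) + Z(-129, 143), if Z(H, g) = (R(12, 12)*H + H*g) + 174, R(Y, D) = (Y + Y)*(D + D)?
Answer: -82829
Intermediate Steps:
R(Y, D) = 4*D*Y (R(Y, D) = (2*Y)*(2*D) = 4*D*Y)
Z(H, g) = 174 + 576*H + H*g (Z(H, g) = ((4*12*12)*H + H*g) + 174 = (576*H + H*g) + 174 = 174 + 576*H + H*g)
(c(11, -105) + 9853) + Z(-129, 143) = (-105 + 9853) + (174 + 576*(-129) - 129*143) = 9748 + (174 - 74304 - 18447) = 9748 - 92577 = -82829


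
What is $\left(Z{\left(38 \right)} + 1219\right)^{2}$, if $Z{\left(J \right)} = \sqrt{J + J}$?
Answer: $1486037 + 4876 \sqrt{19} \approx 1.5073 \cdot 10^{6}$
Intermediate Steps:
$Z{\left(J \right)} = \sqrt{2} \sqrt{J}$ ($Z{\left(J \right)} = \sqrt{2 J} = \sqrt{2} \sqrt{J}$)
$\left(Z{\left(38 \right)} + 1219\right)^{2} = \left(\sqrt{2} \sqrt{38} + 1219\right)^{2} = \left(2 \sqrt{19} + 1219\right)^{2} = \left(1219 + 2 \sqrt{19}\right)^{2}$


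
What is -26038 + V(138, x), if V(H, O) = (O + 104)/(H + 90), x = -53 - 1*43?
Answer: -1484164/57 ≈ -26038.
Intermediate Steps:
x = -96 (x = -53 - 43 = -96)
V(H, O) = (104 + O)/(90 + H)
-26038 + V(138, x) = -26038 + (104 - 96)/(90 + 138) = -26038 + 8/228 = -26038 + (1/228)*8 = -26038 + 2/57 = -1484164/57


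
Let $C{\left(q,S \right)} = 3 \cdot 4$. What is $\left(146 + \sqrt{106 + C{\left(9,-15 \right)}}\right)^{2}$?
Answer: $\left(146 + \sqrt{118}\right)^{2} \approx 24606.0$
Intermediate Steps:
$C{\left(q,S \right)} = 12$
$\left(146 + \sqrt{106 + C{\left(9,-15 \right)}}\right)^{2} = \left(146 + \sqrt{106 + 12}\right)^{2} = \left(146 + \sqrt{118}\right)^{2}$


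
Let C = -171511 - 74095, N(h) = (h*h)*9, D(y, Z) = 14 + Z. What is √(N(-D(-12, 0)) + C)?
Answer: I*√243842 ≈ 493.8*I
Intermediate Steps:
N(h) = 9*h² (N(h) = h²*9 = 9*h²)
C = -245606
√(N(-D(-12, 0)) + C) = √(9*(-(14 + 0))² - 245606) = √(9*(-1*14)² - 245606) = √(9*(-14)² - 245606) = √(9*196 - 245606) = √(1764 - 245606) = √(-243842) = I*√243842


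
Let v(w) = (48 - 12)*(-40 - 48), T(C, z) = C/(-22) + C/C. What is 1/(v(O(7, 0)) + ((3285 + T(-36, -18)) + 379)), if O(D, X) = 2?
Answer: 11/5485 ≈ 0.0020055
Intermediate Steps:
T(C, z) = 1 - C/22 (T(C, z) = C*(-1/22) + 1 = -C/22 + 1 = 1 - C/22)
v(w) = -3168 (v(w) = 36*(-88) = -3168)
1/(v(O(7, 0)) + ((3285 + T(-36, -18)) + 379)) = 1/(-3168 + ((3285 + (1 - 1/22*(-36))) + 379)) = 1/(-3168 + ((3285 + (1 + 18/11)) + 379)) = 1/(-3168 + ((3285 + 29/11) + 379)) = 1/(-3168 + (36164/11 + 379)) = 1/(-3168 + 40333/11) = 1/(5485/11) = 11/5485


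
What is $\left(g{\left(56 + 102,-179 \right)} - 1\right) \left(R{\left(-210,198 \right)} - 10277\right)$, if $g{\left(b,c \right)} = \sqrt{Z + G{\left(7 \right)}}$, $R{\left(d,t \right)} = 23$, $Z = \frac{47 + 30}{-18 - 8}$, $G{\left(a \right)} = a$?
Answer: $10254 - \frac{5127 \sqrt{2730}}{13} \approx -10352.0$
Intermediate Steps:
$Z = - \frac{77}{26}$ ($Z = \frac{77}{-26} = 77 \left(- \frac{1}{26}\right) = - \frac{77}{26} \approx -2.9615$)
$g{\left(b,c \right)} = \frac{\sqrt{2730}}{26}$ ($g{\left(b,c \right)} = \sqrt{- \frac{77}{26} + 7} = \sqrt{\frac{105}{26}} = \frac{\sqrt{2730}}{26}$)
$\left(g{\left(56 + 102,-179 \right)} - 1\right) \left(R{\left(-210,198 \right)} - 10277\right) = \left(\frac{\sqrt{2730}}{26} - 1\right) \left(23 - 10277\right) = \left(-1 + \frac{\sqrt{2730}}{26}\right) \left(-10254\right) = 10254 - \frac{5127 \sqrt{2730}}{13}$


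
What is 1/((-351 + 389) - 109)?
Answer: -1/71 ≈ -0.014085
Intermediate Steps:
1/((-351 + 389) - 109) = 1/(38 - 109) = 1/(-71) = -1/71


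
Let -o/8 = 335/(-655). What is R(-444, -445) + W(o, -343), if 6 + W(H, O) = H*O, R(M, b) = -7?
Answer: -185551/131 ≈ -1416.4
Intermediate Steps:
o = 536/131 (o = -2680/(-655) = -2680*(-1)/655 = -8*(-67/131) = 536/131 ≈ 4.0916)
W(H, O) = -6 + H*O
R(-444, -445) + W(o, -343) = -7 + (-6 + (536/131)*(-343)) = -7 + (-6 - 183848/131) = -7 - 184634/131 = -185551/131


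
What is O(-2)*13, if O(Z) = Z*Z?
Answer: 52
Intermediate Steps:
O(Z) = Z²
O(-2)*13 = (-2)²*13 = 4*13 = 52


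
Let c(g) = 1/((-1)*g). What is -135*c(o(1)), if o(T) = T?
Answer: 135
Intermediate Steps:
c(g) = -1/g
-135*c(o(1)) = -(-135)/1 = -(-135) = -135*(-1) = 135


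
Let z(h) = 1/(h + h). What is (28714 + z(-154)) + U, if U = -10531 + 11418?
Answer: 9117107/308 ≈ 29601.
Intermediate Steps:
z(h) = 1/(2*h)
U = 887
(28714 + z(-154)) + U = (28714 + (½)/(-154)) + 887 = (28714 + (½)*(-1/154)) + 887 = (28714 - 1/308) + 887 = 8843911/308 + 887 = 9117107/308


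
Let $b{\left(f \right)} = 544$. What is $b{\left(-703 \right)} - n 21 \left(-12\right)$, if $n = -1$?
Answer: $292$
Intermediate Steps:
$b{\left(-703 \right)} - n 21 \left(-12\right) = 544 - \left(-1\right) 21 \left(-12\right) = 544 - \left(-21\right) \left(-12\right) = 544 - 252 = 292$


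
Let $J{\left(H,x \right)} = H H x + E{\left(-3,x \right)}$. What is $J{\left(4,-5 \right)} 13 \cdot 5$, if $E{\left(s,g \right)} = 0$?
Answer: $-5200$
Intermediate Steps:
$J{\left(H,x \right)} = x H^{2}$ ($J{\left(H,x \right)} = H H x + 0 = H^{2} x + 0 = x H^{2} + 0 = x H^{2}$)
$J{\left(4,-5 \right)} 13 \cdot 5 = - 5 \cdot 4^{2} \cdot 13 \cdot 5 = \left(-5\right) 16 \cdot 13 \cdot 5 = \left(-80\right) 13 \cdot 5 = \left(-1040\right) 5 = -5200$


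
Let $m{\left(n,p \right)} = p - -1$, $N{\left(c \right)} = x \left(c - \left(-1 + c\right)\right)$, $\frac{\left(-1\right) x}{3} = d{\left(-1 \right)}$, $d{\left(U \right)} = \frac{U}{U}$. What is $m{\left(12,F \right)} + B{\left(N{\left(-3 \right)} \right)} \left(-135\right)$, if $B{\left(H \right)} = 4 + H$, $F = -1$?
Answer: $-135$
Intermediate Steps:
$d{\left(U \right)} = 1$
$x = -3$ ($x = \left(-3\right) 1 = -3$)
$N{\left(c \right)} = -3$ ($N{\left(c \right)} = - 3 \left(c - \left(-1 + c\right)\right) = \left(-3\right) 1 = -3$)
$m{\left(n,p \right)} = 1 + p$ ($m{\left(n,p \right)} = p + 1 = 1 + p$)
$m{\left(12,F \right)} + B{\left(N{\left(-3 \right)} \right)} \left(-135\right) = \left(1 - 1\right) + \left(4 - 3\right) \left(-135\right) = 0 + 1 \left(-135\right) = 0 - 135 = -135$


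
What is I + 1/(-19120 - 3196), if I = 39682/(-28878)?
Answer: -442786195/322220724 ≈ -1.3742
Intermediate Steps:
I = -19841/14439 (I = 39682*(-1/28878) = -19841/14439 ≈ -1.3741)
I + 1/(-19120 - 3196) = -19841/14439 + 1/(-19120 - 3196) = -19841/14439 + 1/(-22316) = -19841/14439 - 1/22316 = -442786195/322220724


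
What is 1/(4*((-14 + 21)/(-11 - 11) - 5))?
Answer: -11/234 ≈ -0.047009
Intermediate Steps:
1/(4*((-14 + 21)/(-11 - 11) - 5)) = 1/(4*(7/(-22) - 5)) = 1/(4*(7*(-1/22) - 5)) = 1/(4*(-7/22 - 5)) = 1/(4*(-117/22)) = 1/(-234/11) = -11/234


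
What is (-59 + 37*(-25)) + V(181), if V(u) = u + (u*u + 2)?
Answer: 31960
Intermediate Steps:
V(u) = 2 + u + u**2 (V(u) = u + (u**2 + 2) = u + (2 + u**2) = 2 + u + u**2)
(-59 + 37*(-25)) + V(181) = (-59 + 37*(-25)) + (2 + 181 + 181**2) = (-59 - 925) + (2 + 181 + 32761) = -984 + 32944 = 31960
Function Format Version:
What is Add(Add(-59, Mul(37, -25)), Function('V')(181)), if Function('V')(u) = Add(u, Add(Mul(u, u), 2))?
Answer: 31960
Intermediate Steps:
Function('V')(u) = Add(2, u, Pow(u, 2)) (Function('V')(u) = Add(u, Add(Pow(u, 2), 2)) = Add(u, Add(2, Pow(u, 2))) = Add(2, u, Pow(u, 2)))
Add(Add(-59, Mul(37, -25)), Function('V')(181)) = Add(Add(-59, Mul(37, -25)), Add(2, 181, Pow(181, 2))) = Add(Add(-59, -925), Add(2, 181, 32761)) = Add(-984, 32944) = 31960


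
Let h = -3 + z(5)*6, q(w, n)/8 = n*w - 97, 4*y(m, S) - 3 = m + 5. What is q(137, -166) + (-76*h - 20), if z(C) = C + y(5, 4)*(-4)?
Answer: -178856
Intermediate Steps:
y(m, S) = 2 + m/4 (y(m, S) = 3/4 + (m + 5)/4 = 3/4 + (5 + m)/4 = 3/4 + (5/4 + m/4) = 2 + m/4)
q(w, n) = -776 + 8*n*w (q(w, n) = 8*(n*w - 97) = 8*(-97 + n*w) = -776 + 8*n*w)
z(C) = -13 + C (z(C) = C + (2 + (1/4)*5)*(-4) = C + (2 + 5/4)*(-4) = C + (13/4)*(-4) = C - 13 = -13 + C)
h = -51 (h = -3 + (-13 + 5)*6 = -3 - 8*6 = -3 - 48 = -51)
q(137, -166) + (-76*h - 20) = (-776 + 8*(-166)*137) + (-76*(-51) - 20) = (-776 - 181936) + (3876 - 20) = -182712 + 3856 = -178856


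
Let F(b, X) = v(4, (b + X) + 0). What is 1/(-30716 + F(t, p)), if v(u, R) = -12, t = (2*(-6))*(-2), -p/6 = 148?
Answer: -1/30728 ≈ -3.2544e-5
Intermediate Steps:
p = -888 (p = -6*148 = -888)
t = 24 (t = -12*(-2) = 24)
F(b, X) = -12
1/(-30716 + F(t, p)) = 1/(-30716 - 12) = 1/(-30728) = -1/30728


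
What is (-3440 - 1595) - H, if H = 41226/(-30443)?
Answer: -153239279/30443 ≈ -5033.6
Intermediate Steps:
H = -41226/30443 (H = 41226*(-1/30443) = -41226/30443 ≈ -1.3542)
(-3440 - 1595) - H = (-3440 - 1595) - 1*(-41226/30443) = -5035 + 41226/30443 = -153239279/30443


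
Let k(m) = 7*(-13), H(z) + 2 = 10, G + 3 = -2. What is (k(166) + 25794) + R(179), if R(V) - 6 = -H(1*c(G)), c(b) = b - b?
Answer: 25701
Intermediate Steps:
G = -5 (G = -3 - 2 = -5)
c(b) = 0
H(z) = 8 (H(z) = -2 + 10 = 8)
k(m) = -91
R(V) = -2 (R(V) = 6 - 1*8 = 6 - 8 = -2)
(k(166) + 25794) + R(179) = (-91 + 25794) - 2 = 25703 - 2 = 25701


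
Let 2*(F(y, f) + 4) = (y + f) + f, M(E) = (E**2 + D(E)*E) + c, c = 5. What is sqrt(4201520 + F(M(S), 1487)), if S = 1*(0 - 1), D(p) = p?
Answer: sqrt(16812026)/2 ≈ 2050.1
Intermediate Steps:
S = -1 (S = 1*(-1) = -1)
M(E) = 5 + 2*E**2 (M(E) = (E**2 + E*E) + 5 = (E**2 + E**2) + 5 = 2*E**2 + 5 = 5 + 2*E**2)
F(y, f) = -4 + f + y/2 (F(y, f) = -4 + ((y + f) + f)/2 = -4 + ((f + y) + f)/2 = -4 + (y + 2*f)/2 = -4 + (f + y/2) = -4 + f + y/2)
sqrt(4201520 + F(M(S), 1487)) = sqrt(4201520 + (-4 + 1487 + (5 + 2*(-1)**2)/2)) = sqrt(4201520 + (-4 + 1487 + (5 + 2*1)/2)) = sqrt(4201520 + (-4 + 1487 + (5 + 2)/2)) = sqrt(4201520 + (-4 + 1487 + (1/2)*7)) = sqrt(4201520 + (-4 + 1487 + 7/2)) = sqrt(4201520 + 2973/2) = sqrt(8406013/2) = sqrt(16812026)/2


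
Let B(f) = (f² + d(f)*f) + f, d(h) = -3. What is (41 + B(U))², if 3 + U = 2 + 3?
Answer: 1681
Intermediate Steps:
U = 2 (U = -3 + (2 + 3) = -3 + 5 = 2)
B(f) = f² - 2*f (B(f) = (f² - 3*f) + f = f² - 2*f)
(41 + B(U))² = (41 + 2*(-2 + 2))² = (41 + 2*0)² = (41 + 0)² = 41² = 1681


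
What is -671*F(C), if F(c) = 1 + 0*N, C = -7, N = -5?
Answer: -671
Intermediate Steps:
F(c) = 1 (F(c) = 1 + 0*(-5) = 1 + 0 = 1)
-671*F(C) = -671*1 = -671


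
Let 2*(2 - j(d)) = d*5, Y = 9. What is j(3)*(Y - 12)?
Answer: 33/2 ≈ 16.500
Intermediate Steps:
j(d) = 2 - 5*d/2 (j(d) = 2 - d*5/2 = 2 - 5*d/2)
j(3)*(Y - 12) = (2 - 5/2*3)*(9 - 12) = (2 - 15/2)*(-3) = -11/2*(-3) = 33/2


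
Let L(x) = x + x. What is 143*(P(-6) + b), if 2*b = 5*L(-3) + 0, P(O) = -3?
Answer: -2574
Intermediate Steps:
L(x) = 2*x
b = -15 (b = (5*(2*(-3)) + 0)/2 = (5*(-6) + 0)/2 = (-30 + 0)/2 = (½)*(-30) = -15)
143*(P(-6) + b) = 143*(-3 - 15) = 143*(-18) = -2574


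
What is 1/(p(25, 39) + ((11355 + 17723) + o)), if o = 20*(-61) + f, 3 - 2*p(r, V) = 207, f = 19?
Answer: 1/27775 ≈ 3.6004e-5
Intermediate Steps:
p(r, V) = -102 (p(r, V) = 3/2 - 1/2*207 = 3/2 - 207/2 = -102)
o = -1201 (o = 20*(-61) + 19 = -1220 + 19 = -1201)
1/(p(25, 39) + ((11355 + 17723) + o)) = 1/(-102 + ((11355 + 17723) - 1201)) = 1/(-102 + (29078 - 1201)) = 1/(-102 + 27877) = 1/27775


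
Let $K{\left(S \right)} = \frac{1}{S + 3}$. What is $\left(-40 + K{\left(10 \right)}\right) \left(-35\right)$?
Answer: $\frac{18165}{13} \approx 1397.3$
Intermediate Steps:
$K{\left(S \right)} = \frac{1}{3 + S}$
$\left(-40 + K{\left(10 \right)}\right) \left(-35\right) = \left(-40 + \frac{1}{3 + 10}\right) \left(-35\right) = \left(-40 + \frac{1}{13}\right) \left(-35\right) = \left(- \frac{519}{13}\right) \left(-35\right) = \frac{18165}{13}$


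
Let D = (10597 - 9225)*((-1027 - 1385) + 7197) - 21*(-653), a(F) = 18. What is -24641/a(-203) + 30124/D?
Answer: -54035339207/39472398 ≈ -1368.9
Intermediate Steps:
D = 6578733 (D = 1372*(-2412 + 7197) - 1*(-13713) = 1372*4785 + 13713 = 6565020 + 13713 = 6578733)
-24641/a(-203) + 30124/D = -24641/18 + 30124/6578733 = -54035339207/39472398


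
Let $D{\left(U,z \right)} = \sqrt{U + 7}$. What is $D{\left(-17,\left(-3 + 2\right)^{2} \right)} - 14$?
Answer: $-14 + i \sqrt{10} \approx -14.0 + 3.1623 i$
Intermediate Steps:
$D{\left(U,z \right)} = \sqrt{7 + U}$
$D{\left(-17,\left(-3 + 2\right)^{2} \right)} - 14 = \sqrt{7 - 17} - 14 = \sqrt{-10} - 14 = i \sqrt{10} - 14 = -14 + i \sqrt{10}$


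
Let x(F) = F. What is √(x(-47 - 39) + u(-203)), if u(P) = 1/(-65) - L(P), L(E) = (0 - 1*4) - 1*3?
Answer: 4*I*√20865/65 ≈ 8.8891*I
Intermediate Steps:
L(E) = -7 (L(E) = (0 - 4) - 3 = -4 - 3 = -7)
u(P) = 454/65 (u(P) = 1/(-65) - 1*(-7) = -1/65 + 7 = 454/65)
√(x(-47 - 39) + u(-203)) = √((-47 - 39) + 454/65) = √(-86 + 454/65) = √(-5136/65) = 4*I*√20865/65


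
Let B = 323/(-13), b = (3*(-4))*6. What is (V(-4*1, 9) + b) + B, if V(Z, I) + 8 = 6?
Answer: -1285/13 ≈ -98.846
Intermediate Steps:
V(Z, I) = -2 (V(Z, I) = -8 + 6 = -2)
b = -72 (b = -12*6 = -72)
B = -323/13 (B = 323*(-1/13) = -323/13 ≈ -24.846)
(V(-4*1, 9) + b) + B = (-2 - 72) - 323/13 = -74 - 323/13 = -1285/13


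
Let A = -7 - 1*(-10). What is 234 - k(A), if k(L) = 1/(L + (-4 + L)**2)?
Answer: 935/4 ≈ 233.75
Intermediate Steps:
A = 3 (A = -7 + 10 = 3)
234 - k(A) = 234 - 1/(3 + (-4 + 3)**2) = 234 - 1/(3 + (-1)**2) = 234 - 1/(3 + 1) = 234 - 1/4 = 935/4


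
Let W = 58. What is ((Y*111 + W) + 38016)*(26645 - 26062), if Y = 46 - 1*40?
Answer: 22585420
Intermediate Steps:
Y = 6 (Y = 46 - 40 = 6)
((Y*111 + W) + 38016)*(26645 - 26062) = ((6*111 + 58) + 38016)*(26645 - 26062) = ((666 + 58) + 38016)*583 = (724 + 38016)*583 = 38740*583 = 22585420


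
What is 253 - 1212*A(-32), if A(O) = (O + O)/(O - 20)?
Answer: -16103/13 ≈ -1238.7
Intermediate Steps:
A(O) = 2*O/(-20 + O) (A(O) = (2*O)/(-20 + O) = 2*O/(-20 + O))
253 - 1212*A(-32) = 253 - 2424*(-32)/(-20 - 32) = 253 - 2424*(-32)/(-52) = 253 - 2424*(-32)*(-1)/52 = 253 - 1212*16/13 = 253 - 19392/13 = -16103/13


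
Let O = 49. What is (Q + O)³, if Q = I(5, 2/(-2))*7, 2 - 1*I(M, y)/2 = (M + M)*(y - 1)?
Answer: 45499293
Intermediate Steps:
I(M, y) = 4 - 4*M*(-1 + y) (I(M, y) = 4 - 2*(M + M)*(y - 1) = 4 - 2*2*M*(-1 + y) = 4 - 4*M*(-1 + y))
Q = 308 (Q = (4 + 4*5 - 4*5*2/(-2))*7 = (4 + 20 - 4*5*2*(-½))*7 = (4 + 20 - 4*5*(-1))*7 = (4 + 20 + 20)*7 = 44*7 = 308)
(Q + O)³ = (308 + 49)³ = 357³ = 45499293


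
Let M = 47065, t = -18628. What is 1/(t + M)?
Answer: 1/28437 ≈ 3.5165e-5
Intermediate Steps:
1/(t + M) = 1/(-18628 + 47065) = 1/28437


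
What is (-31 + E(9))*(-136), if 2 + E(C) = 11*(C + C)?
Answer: -22440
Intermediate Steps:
E(C) = -2 + 22*C (E(C) = -2 + 11*(C + C) = -2 + 11*(2*C) = -2 + 22*C)
(-31 + E(9))*(-136) = (-31 + (-2 + 22*9))*(-136) = (-31 + (-2 + 198))*(-136) = (-31 + 196)*(-136) = 165*(-136) = -22440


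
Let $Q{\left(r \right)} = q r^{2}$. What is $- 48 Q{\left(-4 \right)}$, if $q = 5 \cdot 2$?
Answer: $-7680$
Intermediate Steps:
$q = 10$
$Q{\left(r \right)} = 10 r^{2}$
$- 48 Q{\left(-4 \right)} = - 48 \cdot 10 \left(-4\right)^{2} = - 48 \cdot 10 \cdot 16 = \left(-48\right) 160 = -7680$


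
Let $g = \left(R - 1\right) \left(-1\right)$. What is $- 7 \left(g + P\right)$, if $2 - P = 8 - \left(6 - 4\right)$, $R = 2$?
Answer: $35$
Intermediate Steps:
$P = -4$ ($P = 2 - \left(8 - \left(6 - 4\right)\right) = 2 - \left(8 - 2\right) = 2 - 6 = -4$)
$g = -1$ ($g = \left(2 - 1\right) \left(-1\right) = 1 \left(-1\right) = -1$)
$- 7 \left(g + P\right) = - 7 \left(-1 - 4\right) = \left(-7\right) \left(-5\right) = 35$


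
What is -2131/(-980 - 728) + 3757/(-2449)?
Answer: -1198137/4182892 ≈ -0.28644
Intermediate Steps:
-2131/(-980 - 728) + 3757/(-2449) = -2131/(-1708) + 3757*(-1/2449) = -2131*(-1/1708) - 3757/2449 = 2131/1708 - 3757/2449 = -1198137/4182892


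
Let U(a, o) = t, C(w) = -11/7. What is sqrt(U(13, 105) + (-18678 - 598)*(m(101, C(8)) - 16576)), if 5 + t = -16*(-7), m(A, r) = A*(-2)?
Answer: sqrt(323412835) ≈ 17984.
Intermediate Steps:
C(w) = -11/7 (C(w) = -11*1/7 = -11/7)
m(A, r) = -2*A
t = 107 (t = -5 - 16*(-7) = -5 + 112 = 107)
U(a, o) = 107
sqrt(U(13, 105) + (-18678 - 598)*(m(101, C(8)) - 16576)) = sqrt(107 + (-18678 - 598)*(-2*101 - 16576)) = sqrt(107 - 19276*(-202 - 16576)) = sqrt(107 - 19276*(-16778)) = sqrt(107 + 323412728) = sqrt(323412835)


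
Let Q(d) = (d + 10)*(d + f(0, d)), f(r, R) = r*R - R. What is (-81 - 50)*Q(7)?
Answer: 0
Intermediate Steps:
f(r, R) = -R + R*r (f(r, R) = R*r - R = -R + R*r)
Q(d) = 0 (Q(d) = (d + 10)*(d + d*(-1 + 0)) = (10 + d)*(d + d*(-1)) = (10 + d)*(d - d) = (10 + d)*0 = 0)
(-81 - 50)*Q(7) = (-81 - 50)*0 = -131*0 = 0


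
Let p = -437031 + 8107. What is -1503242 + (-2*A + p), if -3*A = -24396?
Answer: -1948430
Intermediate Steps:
A = 8132 (A = -⅓*(-24396) = 8132)
p = -428924
-1503242 + (-2*A + p) = -1503242 + (-2*8132 - 428924) = -1503242 + (-16264 - 428924) = -1503242 - 445188 = -1948430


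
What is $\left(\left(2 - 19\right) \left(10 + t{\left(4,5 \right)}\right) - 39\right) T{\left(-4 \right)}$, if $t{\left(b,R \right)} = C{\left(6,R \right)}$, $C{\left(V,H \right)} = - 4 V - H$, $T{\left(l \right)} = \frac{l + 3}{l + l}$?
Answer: $\frac{71}{2} \approx 35.5$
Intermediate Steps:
$T{\left(l \right)} = \frac{3 + l}{2 l}$
$C{\left(V,H \right)} = - H - 4 V$
$t{\left(b,R \right)} = -24 - R$ ($t{\left(b,R \right)} = - R - 24 = -24 - R$)
$\left(\left(2 - 19\right) \left(10 + t{\left(4,5 \right)}\right) - 39\right) T{\left(-4 \right)} = \left(\left(2 - 19\right) \left(10 - 29\right) - 39\right) \frac{3 - 4}{2 \left(-4\right)} = \left(- 17 \left(10 - 29\right) - 39\right) \frac{1}{2} \left(- \frac{1}{4}\right) \left(-1\right) = \left(- 17 \left(10 - 29\right) - 39\right) \frac{1}{8} = \left(\left(-17\right) \left(-19\right) - 39\right) \frac{1}{8} = \left(323 - 39\right) \frac{1}{8} = 284 \cdot \frac{1}{8} = \frac{71}{2}$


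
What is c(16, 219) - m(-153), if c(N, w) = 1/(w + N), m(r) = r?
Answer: 35956/235 ≈ 153.00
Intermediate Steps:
c(N, w) = 1/(N + w)
c(16, 219) - m(-153) = 1/(16 + 219) - 1*(-153) = 1/235 + 153 = 35956/235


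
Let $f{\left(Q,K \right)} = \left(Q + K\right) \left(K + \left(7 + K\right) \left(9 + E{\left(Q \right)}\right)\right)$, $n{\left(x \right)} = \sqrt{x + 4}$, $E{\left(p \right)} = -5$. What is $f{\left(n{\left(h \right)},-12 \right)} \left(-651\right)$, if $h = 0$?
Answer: $-208320$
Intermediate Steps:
$n{\left(x \right)} = \sqrt{4 + x}$
$f{\left(Q,K \right)} = \left(28 + 5 K\right) \left(K + Q\right)$ ($f{\left(Q,K \right)} = \left(Q + K\right) \left(K + \left(7 + K\right) \left(9 - 5\right)\right) = \left(K + Q\right) \left(K + \left(7 + K\right) 4\right) = \left(K + Q\right) \left(K + \left(28 + 4 K\right)\right) = \left(K + Q\right) \left(28 + 5 K\right) = \left(28 + 5 K\right) \left(K + Q\right)$)
$f{\left(n{\left(h \right)},-12 \right)} \left(-651\right) = \left(5 \left(-12\right)^{2} + 28 \left(-12\right) + 28 \sqrt{4 + 0} + 5 \left(-12\right) \sqrt{4 + 0}\right) \left(-651\right) = \left(5 \cdot 144 - 336 + 28 \sqrt{4} + 5 \left(-12\right) \sqrt{4}\right) \left(-651\right) = \left(720 - 336 + 28 \cdot 2 + 5 \left(-12\right) 2\right) \left(-651\right) = \left(720 - 336 + 56 - 120\right) \left(-651\right) = 320 \left(-651\right) = -208320$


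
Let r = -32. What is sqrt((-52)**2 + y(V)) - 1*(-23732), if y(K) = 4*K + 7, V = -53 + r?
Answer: 23732 + sqrt(2371) ≈ 23781.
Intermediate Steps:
V = -85 (V = -53 - 32 = -85)
y(K) = 7 + 4*K
sqrt((-52)**2 + y(V)) - 1*(-23732) = sqrt((-52)**2 + (7 + 4*(-85))) - 1*(-23732) = sqrt(2704 + (7 - 340)) + 23732 = sqrt(2704 - 333) + 23732 = sqrt(2371) + 23732 = 23732 + sqrt(2371)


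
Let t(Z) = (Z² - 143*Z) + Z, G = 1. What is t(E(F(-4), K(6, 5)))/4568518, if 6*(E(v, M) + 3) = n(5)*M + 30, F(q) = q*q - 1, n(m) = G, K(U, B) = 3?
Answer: -1395/18274072 ≈ -7.6338e-5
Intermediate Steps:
n(m) = 1
F(q) = -1 + q² (F(q) = q² - 1 = -1 + q²)
E(v, M) = 2 + M/6 (E(v, M) = -3 + (1*M + 30)/6 = -3 + (M + 30)/6 = -3 + (30 + M)/6 = -3 + (5 + M/6) = 2 + M/6)
t(Z) = Z² - 142*Z
t(E(F(-4), K(6, 5)))/4568518 = ((2 + (⅙)*3)*(-142 + (2 + (⅙)*3)))/4568518 = ((2 + ½)*(-142 + (2 + ½)))*(1/4568518) = (5*(-142 + 5/2)/2)*(1/4568518) = ((5/2)*(-279/2))*(1/4568518) = -1395/4*1/4568518 = -1395/18274072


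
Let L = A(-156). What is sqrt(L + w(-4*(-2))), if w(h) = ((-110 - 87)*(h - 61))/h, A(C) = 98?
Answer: 5*sqrt(898)/4 ≈ 37.458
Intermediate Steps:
L = 98
w(h) = (12017 - 197*h)/h (w(h) = (-197*(-61 + h))/h = (12017 - 197*h)/h)
sqrt(L + w(-4*(-2))) = sqrt(98 + (-197 + 12017/((-4*(-2))))) = sqrt(98 + (-197 + 12017/8)) = sqrt(98 + 10441/8) = sqrt(11225/8) = 5*sqrt(898)/4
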